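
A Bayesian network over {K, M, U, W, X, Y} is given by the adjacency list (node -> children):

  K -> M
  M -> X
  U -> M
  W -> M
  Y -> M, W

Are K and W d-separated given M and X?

No

There are 2 undirected paths between K and W; checking each against the conditioning set {M, X}:
  1. K → M ← Y → W — M:collider[open]; Y:fork[open] ⇒ active
  2. K → M ← W — M:collider[open] ⇒ active
Because an active path exists, K and W are not d-separated.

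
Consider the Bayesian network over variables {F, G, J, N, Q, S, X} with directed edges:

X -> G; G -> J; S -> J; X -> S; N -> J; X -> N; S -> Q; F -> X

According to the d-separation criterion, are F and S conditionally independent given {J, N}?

There are 3 undirected paths between F and S; checking each against the conditioning set {J, N}:
  1. F → X → N → J ← S — X:chain[open]; N:chain[blocks]; J:collider[open] ⇒ blocked
  2. F → X → S — X:chain[open] ⇒ active
  3. F → X → G → J ← S — X:chain[open]; G:chain[open]; J:collider[open] ⇒ active
Because an active path exists, F and S are not d-separated.

No — F and S are not d-separated given {J, N}.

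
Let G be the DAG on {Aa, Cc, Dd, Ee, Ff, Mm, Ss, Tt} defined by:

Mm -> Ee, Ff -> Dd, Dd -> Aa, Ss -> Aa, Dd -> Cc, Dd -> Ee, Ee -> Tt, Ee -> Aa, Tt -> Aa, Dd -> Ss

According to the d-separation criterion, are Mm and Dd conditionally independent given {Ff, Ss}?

Enumerating the 5 paths from Mm to Dd and testing each for blocking by {Ff, Ss}:
  1. Mm → Ee → Tt → Aa ← Ss ← Dd — Ee:chain[open]; Tt:chain[open]; Aa:collider[blocks]; Ss:chain[blocks] ⇒ blocked
  2. Mm → Ee → Tt → Aa ← Dd — Ee:chain[open]; Tt:chain[open]; Aa:collider[blocks] ⇒ blocked
  3. Mm → Ee → Aa ← Ss ← Dd — Ee:chain[open]; Aa:collider[blocks]; Ss:chain[blocks] ⇒ blocked
  4. Mm → Ee → Aa ← Dd — Ee:chain[open]; Aa:collider[blocks] ⇒ blocked
  5. Mm → Ee ← Dd — Ee:collider[blocks] ⇒ blocked
Since every path is blocked, d-separation holds.

Yes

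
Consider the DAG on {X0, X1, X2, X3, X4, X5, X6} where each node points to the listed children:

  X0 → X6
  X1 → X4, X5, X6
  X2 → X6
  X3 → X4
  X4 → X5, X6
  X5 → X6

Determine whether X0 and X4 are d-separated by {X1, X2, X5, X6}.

5 paths connect X0 and X4; each must be blocked for d-separation to hold:
Path 1: X0 → X6 ← X4
  X6 is a collider and X6 is conditioned on, which opens it — no node blocks this path, so it is active.
Path 2: X0 → X6 ← X5 ← X4
  X5 is a chain here and X5 is conditioned on, so the path is blocked at X5.
Path 3: X0 → X6 ← X5 ← X1 → X4
  X5 is a chain here and X5 is conditioned on, so the path is blocked at X5.
Path 4: X0 → X6 ← X1 → X4
  X1 is a fork here and X1 is conditioned on, so the path is blocked at X1.
Path 5: X0 → X6 ← X1 → X5 ← X4
  X1 is a fork here and X1 is conditioned on, so the path is blocked at X1.
Since the path X0 → X6 ← X4 is active, X0 and X4 are not d-separated given {X1, X2, X5, X6}.

No — X0 and X4 are not d-separated given {X1, X2, X5, X6}.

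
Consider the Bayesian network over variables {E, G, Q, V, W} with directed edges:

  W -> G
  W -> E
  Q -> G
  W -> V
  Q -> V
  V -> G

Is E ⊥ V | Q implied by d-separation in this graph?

There are 3 undirected paths between E and V; checking each against the conditioning set {Q}:
Path 1: E ← W → V
  W is a fork and W is not conditioned on — no node blocks this path, so it is active.
Path 2: E ← W → G ← V
  G is a collider here and neither G nor any of its descendants is conditioned on, so the collider stays closed — the path is blocked at G.
Path 3: E ← W → G ← Q → V
  G is a collider here and neither G nor any of its descendants is conditioned on, so the collider stays closed — the path is blocked at G.
At least one path is unblocked, so d-separation fails.

No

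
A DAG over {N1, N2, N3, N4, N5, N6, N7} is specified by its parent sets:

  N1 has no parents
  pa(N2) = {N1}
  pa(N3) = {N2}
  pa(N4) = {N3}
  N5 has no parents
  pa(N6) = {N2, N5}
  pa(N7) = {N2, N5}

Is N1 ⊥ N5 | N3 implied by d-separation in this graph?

Yes

There are 2 undirected paths between N1 and N5; checking each against the conditioning set {N3}:
  1. N1 → N2 → N7 ← N5 — N2:chain[open]; N7:collider[blocks] ⇒ blocked
  2. N1 → N2 → N6 ← N5 — N2:chain[open]; N6:collider[blocks] ⇒ blocked
Every path is blocked, so N1 and N5 are d-separated given {N3}.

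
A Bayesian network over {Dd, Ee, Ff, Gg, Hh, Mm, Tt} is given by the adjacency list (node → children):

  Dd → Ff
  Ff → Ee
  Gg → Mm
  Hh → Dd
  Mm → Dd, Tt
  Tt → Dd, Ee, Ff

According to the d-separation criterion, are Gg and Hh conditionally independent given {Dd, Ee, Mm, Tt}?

We examine all 4 paths between Gg and Hh:
  1. Gg → Mm → Dd ← Hh — Mm:chain[blocks]; Dd:collider[open] ⇒ blocked
  2. Gg → Mm → Tt → Dd ← Hh — Mm:chain[blocks]; Tt:chain[blocks]; Dd:collider[open] ⇒ blocked
  3. Gg → Mm → Tt → Ff ← Dd ← Hh — Mm:chain[blocks]; Tt:chain[blocks]; Ff:collider[open]; Dd:chain[blocks] ⇒ blocked
  4. Gg → Mm → Tt → Ee ← Ff ← Dd ← Hh — Mm:chain[blocks]; Tt:chain[blocks]; Ee:collider[open]; Ff:chain[open]; Dd:chain[blocks] ⇒ blocked
Every path is blocked, so Gg and Hh are d-separated given {Dd, Ee, Mm, Tt}.

Yes — Gg and Hh are d-separated given {Dd, Ee, Mm, Tt}.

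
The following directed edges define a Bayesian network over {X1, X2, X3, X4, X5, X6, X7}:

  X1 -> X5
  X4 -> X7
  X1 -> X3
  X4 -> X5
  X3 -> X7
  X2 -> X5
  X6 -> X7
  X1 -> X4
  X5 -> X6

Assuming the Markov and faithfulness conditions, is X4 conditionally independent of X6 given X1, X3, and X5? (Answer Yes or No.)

Enumerating the 6 paths from X4 to X6 and testing each for blocking by {X1, X3, X5}:
  1. X4 → X5 → X6 — X5:chain[blocks] ⇒ blocked
  2. X4 → X5 ← X1 → X3 → X7 ← X6 — X5:collider[open]; X1:fork[blocks]; X3:chain[blocks]; X7:collider[blocks] ⇒ blocked
  3. X4 → X7 ← X6 — X7:collider[blocks] ⇒ blocked
  4. X4 → X7 ← X3 ← X1 → X5 → X6 — X7:collider[blocks]; X3:chain[blocks]; X1:fork[blocks]; X5:chain[blocks] ⇒ blocked
  5. X4 ← X1 → X5 → X6 — X1:fork[blocks]; X5:chain[blocks] ⇒ blocked
  6. X4 ← X1 → X3 → X7 ← X6 — X1:fork[blocks]; X3:chain[blocks]; X7:collider[blocks] ⇒ blocked
All paths are blocked; X4 ⊥ X6 | {X1, X3, X5} holds.

Yes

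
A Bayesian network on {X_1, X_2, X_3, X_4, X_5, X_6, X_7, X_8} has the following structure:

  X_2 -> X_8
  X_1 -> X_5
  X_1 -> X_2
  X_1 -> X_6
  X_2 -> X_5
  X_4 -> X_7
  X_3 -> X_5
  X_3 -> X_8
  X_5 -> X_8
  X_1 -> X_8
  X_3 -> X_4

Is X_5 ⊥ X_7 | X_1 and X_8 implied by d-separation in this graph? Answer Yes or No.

Enumerating the 6 paths from X_5 to X_7 and testing each for blocking by {X_1, X_8}:
  1. X_5 → X_8 ← X_3 → X_4 → X_7 — X_8:collider[open]; X_3:fork[open]; X_4:chain[open] ⇒ active
  2. X_5 ← X_3 → X_4 → X_7 — X_3:fork[open]; X_4:chain[open] ⇒ active
  3. X_5 ← X_2 → X_8 ← X_3 → X_4 → X_7 — X_2:fork[open]; X_8:collider[open]; X_3:fork[open]; X_4:chain[open] ⇒ active
  4. X_5 ← X_2 ← X_1 → X_8 ← X_3 → X_4 → X_7 — X_2:chain[open]; X_1:fork[blocks]; X_8:collider[open]; X_3:fork[open]; X_4:chain[open] ⇒ blocked
  5. X_5 ← X_1 → X_8 ← X_3 → X_4 → X_7 — X_1:fork[blocks]; X_8:collider[open]; X_3:fork[open]; X_4:chain[open] ⇒ blocked
  6. X_5 ← X_1 → X_2 → X_8 ← X_3 → X_4 → X_7 — X_1:fork[blocks]; X_2:chain[open]; X_8:collider[open]; X_3:fork[open]; X_4:chain[open] ⇒ blocked
Because an active path exists, X_5 and X_7 are not d-separated.

No — X_5 and X_7 are not d-separated given {X_1, X_8}.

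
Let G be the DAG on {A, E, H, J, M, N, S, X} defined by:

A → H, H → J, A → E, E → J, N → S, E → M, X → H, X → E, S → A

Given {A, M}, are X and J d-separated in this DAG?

No

4 paths connect X and J; each must be blocked for d-separation to hold:
Path 1: X → E ← A → H → J
  A is a fork here and A is conditioned on, so the path is blocked at A.
Path 2: X → E → J
  E is a chain and E is not conditioned on — no node blocks this path, so it is active.
Path 3: X → H ← A → E → J
  H is a collider here and neither H nor any of its descendants is conditioned on, so the collider stays closed — the path is blocked at H.
Path 4: X → H → J
  H is a chain and H is not conditioned on — no node blocks this path, so it is active.
Since the path X → E → J is active, X and J are not d-separated given {A, M}.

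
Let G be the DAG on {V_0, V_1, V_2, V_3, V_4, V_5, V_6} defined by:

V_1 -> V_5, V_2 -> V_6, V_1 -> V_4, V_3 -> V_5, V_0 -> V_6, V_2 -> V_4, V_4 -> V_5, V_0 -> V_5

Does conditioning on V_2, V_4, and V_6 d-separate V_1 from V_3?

Yes

Enumerating the 3 paths from V_1 to V_3 and testing each for blocking by {V_2, V_4, V_6}:
Path 1: V_1 → V_5 ← V_3
  V_5 is a collider here and neither V_5 nor any of its descendants is conditioned on, so the collider stays closed — the path is blocked at V_5.
Path 2: V_1 → V_4 → V_5 ← V_3
  V_4 is a chain here and V_4 is conditioned on, so the path is blocked at V_4.
Path 3: V_1 → V_4 ← V_2 → V_6 ← V_0 → V_5 ← V_3
  V_2 is a fork here and V_2 is conditioned on, so the path is blocked at V_2.
Since every path is blocked, d-separation holds.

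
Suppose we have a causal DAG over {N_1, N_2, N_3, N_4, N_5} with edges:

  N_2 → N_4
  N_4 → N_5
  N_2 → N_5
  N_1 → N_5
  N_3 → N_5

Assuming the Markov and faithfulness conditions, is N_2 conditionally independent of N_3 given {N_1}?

Enumerating the 2 paths from N_2 to N_3 and testing each for blocking by {N_1}:
  1. N_2 → N_4 → N_5 ← N_3 — N_4:chain[open]; N_5:collider[blocks] ⇒ blocked
  2. N_2 → N_5 ← N_3 — N_5:collider[blocks] ⇒ blocked
Every path is blocked, so N_2 and N_3 are d-separated given {N_1}.

Yes — N_2 and N_3 are d-separated given {N_1}.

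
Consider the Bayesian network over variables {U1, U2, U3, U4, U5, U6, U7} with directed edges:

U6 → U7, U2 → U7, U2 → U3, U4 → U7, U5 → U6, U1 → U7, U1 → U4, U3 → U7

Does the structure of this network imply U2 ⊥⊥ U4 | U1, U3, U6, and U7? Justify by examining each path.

No

Enumerating the 4 paths from U2 to U4 and testing each for blocking by {U1, U3, U6, U7}:
Path 1: U2 → U3 → U7 ← U4
  U3 is a chain here and U3 is conditioned on, so the path is blocked at U3.
Path 2: U2 → U3 → U7 ← U1 → U4
  U3 is a chain here and U3 is conditioned on, so the path is blocked at U3.
Path 3: U2 → U7 ← U4
  U7 is a collider and U7 is conditioned on, which opens it — no node blocks this path, so it is active.
Path 4: U2 → U7 ← U1 → U4
  U1 is a fork here and U1 is conditioned on, so the path is blocked at U1.
At least one path is unblocked, so d-separation fails.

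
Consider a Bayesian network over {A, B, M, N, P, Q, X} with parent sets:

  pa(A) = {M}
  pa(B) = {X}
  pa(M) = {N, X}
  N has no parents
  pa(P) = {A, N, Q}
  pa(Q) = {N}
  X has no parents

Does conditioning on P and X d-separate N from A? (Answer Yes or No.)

No

3 paths connect N and A; each must be blocked for d-separation to hold:
Path 1: N → M → A
  M is a chain and M is not conditioned on — no node blocks this path, so it is active.
Path 2: N → Q → P ← A
  Q is a chain and Q is not conditioned on; P is a collider and P is conditioned on, which opens it — no node blocks this path, so it is active.
Path 3: N → P ← A
  P is a collider and P is conditioned on, which opens it — no node blocks this path, so it is active.
Because an active path exists, N and A are not d-separated.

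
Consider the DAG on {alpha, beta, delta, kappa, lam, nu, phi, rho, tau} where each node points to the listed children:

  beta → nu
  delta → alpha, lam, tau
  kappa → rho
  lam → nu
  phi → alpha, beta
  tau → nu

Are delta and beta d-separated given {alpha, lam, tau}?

There are 3 undirected paths between delta and beta; checking each against the conditioning set {alpha, lam, tau}:
Path 1: delta → lam → nu ← beta
  lam is a chain here and lam is conditioned on, so the path is blocked at lam.
Path 2: delta → tau → nu ← beta
  tau is a chain here and tau is conditioned on, so the path is blocked at tau.
Path 3: delta → alpha ← phi → beta
  alpha is a collider and alpha is conditioned on, which opens it; phi is a fork and phi is not conditioned on — no node blocks this path, so it is active.
At least one path is unblocked, so d-separation fails.

No — delta and beta are not d-separated given {alpha, lam, tau}.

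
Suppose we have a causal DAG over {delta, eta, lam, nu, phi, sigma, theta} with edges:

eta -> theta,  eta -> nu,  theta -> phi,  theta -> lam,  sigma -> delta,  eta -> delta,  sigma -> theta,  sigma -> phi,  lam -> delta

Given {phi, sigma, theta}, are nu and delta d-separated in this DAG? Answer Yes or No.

No

We examine all 4 paths between nu and delta:
  1. nu ← eta → theta → lam → delta — eta:fork[open]; theta:chain[blocks]; lam:chain[open] ⇒ blocked
  2. nu ← eta → theta ← sigma → delta — eta:fork[open]; theta:collider[open]; sigma:fork[blocks] ⇒ blocked
  3. nu ← eta → theta → phi ← sigma → delta — eta:fork[open]; theta:chain[blocks]; phi:collider[open]; sigma:fork[blocks] ⇒ blocked
  4. nu ← eta → delta — eta:fork[open] ⇒ active
Because an active path exists, nu and delta are not d-separated.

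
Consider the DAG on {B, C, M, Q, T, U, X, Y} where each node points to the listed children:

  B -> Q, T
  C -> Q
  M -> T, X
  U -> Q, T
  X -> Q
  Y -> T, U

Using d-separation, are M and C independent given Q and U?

No

There are 4 undirected paths between M and C; checking each against the conditioning set {Q, U}:
  1. M → T ← Y → U → Q ← C — T:collider[blocks]; Y:fork[open]; U:chain[blocks]; Q:collider[open] ⇒ blocked
  2. M → T ← B → Q ← C — T:collider[blocks]; B:fork[open]; Q:collider[open] ⇒ blocked
  3. M → T ← U → Q ← C — T:collider[blocks]; U:fork[blocks]; Q:collider[open] ⇒ blocked
  4. M → X → Q ← C — X:chain[open]; Q:collider[open] ⇒ active
Since the path M → X → Q ← C is active, M and C are not d-separated given {Q, U}.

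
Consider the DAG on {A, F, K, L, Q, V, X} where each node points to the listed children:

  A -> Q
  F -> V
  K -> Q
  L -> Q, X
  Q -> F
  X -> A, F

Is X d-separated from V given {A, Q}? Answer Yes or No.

3 paths connect X and V; each must be blocked for d-separation to hold:
Path 1: X → A → Q → F → V
  A is a chain here and A is conditioned on, so the path is blocked at A.
Path 2: X → F → V
  F is a chain and F is not conditioned on — no node blocks this path, so it is active.
Path 3: X ← L → Q → F → V
  Q is a chain here and Q is conditioned on, so the path is blocked at Q.
Since the path X → F → V is active, X and V are not d-separated given {A, Q}.

No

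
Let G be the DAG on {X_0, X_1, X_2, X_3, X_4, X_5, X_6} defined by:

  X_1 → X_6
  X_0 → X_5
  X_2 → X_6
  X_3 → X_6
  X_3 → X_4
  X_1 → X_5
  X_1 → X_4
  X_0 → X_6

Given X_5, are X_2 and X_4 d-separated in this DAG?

Enumerating the 3 paths from X_2 to X_4 and testing each for blocking by {X_5}:
  1. X_2 → X_6 ← X_0 → X_5 ← X_1 → X_4 — X_6:collider[blocks]; X_0:fork[open]; X_5:collider[open]; X_1:fork[open] ⇒ blocked
  2. X_2 → X_6 ← X_1 → X_4 — X_6:collider[blocks]; X_1:fork[open] ⇒ blocked
  3. X_2 → X_6 ← X_3 → X_4 — X_6:collider[blocks]; X_3:fork[open] ⇒ blocked
All paths are blocked; X_2 ⊥ X_4 | {X_5} holds.

Yes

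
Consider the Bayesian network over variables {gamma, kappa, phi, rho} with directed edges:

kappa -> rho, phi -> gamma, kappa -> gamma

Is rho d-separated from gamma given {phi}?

No

Only one path connects rho and gamma:
Path 1: rho ← kappa → gamma
  kappa is a fork and kappa is not conditioned on — no node blocks this path, so it is active.
At least one path is unblocked, so d-separation fails.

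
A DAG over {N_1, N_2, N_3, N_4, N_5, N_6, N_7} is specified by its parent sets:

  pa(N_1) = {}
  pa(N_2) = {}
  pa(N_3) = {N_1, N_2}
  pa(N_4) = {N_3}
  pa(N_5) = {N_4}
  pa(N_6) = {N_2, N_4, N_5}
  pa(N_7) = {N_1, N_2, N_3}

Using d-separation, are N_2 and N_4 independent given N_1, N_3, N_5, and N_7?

Yes

Enumerating the 5 paths from N_2 to N_4 and testing each for blocking by {N_1, N_3, N_5, N_7}:
Path 1: N_2 → N_6 ← N_4
  N_6 is a collider here and neither N_6 nor any of its descendants is conditioned on, so the collider stays closed — the path is blocked at N_6.
Path 2: N_2 → N_6 ← N_5 ← N_4
  N_6 is a collider here and neither N_6 nor any of its descendants is conditioned on, so the collider stays closed — the path is blocked at N_6.
Path 3: N_2 → N_7 ← N_1 → N_3 → N_4
  N_1 is a fork here and N_1 is conditioned on, so the path is blocked at N_1.
Path 4: N_2 → N_7 ← N_3 → N_4
  N_3 is a fork here and N_3 is conditioned on, so the path is blocked at N_3.
Path 5: N_2 → N_3 → N_4
  N_3 is a chain here and N_3 is conditioned on, so the path is blocked at N_3.
All paths are blocked; N_2 ⊥ N_4 | {N_1, N_3, N_5, N_7} holds.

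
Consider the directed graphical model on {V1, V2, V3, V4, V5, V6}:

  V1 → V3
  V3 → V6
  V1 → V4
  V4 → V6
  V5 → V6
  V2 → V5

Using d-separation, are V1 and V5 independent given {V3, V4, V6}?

Yes

2 paths connect V1 and V5; each must be blocked for d-separation to hold:
Path 1: V1 → V4 → V6 ← V5
  V4 is a chain here and V4 is conditioned on, so the path is blocked at V4.
Path 2: V1 → V3 → V6 ← V5
  V3 is a chain here and V3 is conditioned on, so the path is blocked at V3.
All paths are blocked; V1 ⊥ V5 | {V3, V4, V6} holds.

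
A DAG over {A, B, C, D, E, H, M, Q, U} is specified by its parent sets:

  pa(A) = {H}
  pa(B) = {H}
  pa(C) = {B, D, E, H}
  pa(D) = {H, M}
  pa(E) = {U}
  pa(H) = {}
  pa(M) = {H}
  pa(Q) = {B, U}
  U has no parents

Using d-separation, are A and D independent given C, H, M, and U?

Yes

Enumerating the 5 paths from A to D and testing each for blocking by {C, H, M, U}:
Path 1: A ← H → B → Q ← U → E → C ← D
  H is a fork here and H is conditioned on, so the path is blocked at H.
Path 2: A ← H → B → C ← D
  H is a fork here and H is conditioned on, so the path is blocked at H.
Path 3: A ← H → D
  H is a fork here and H is conditioned on, so the path is blocked at H.
Path 4: A ← H → M → D
  H is a fork here and H is conditioned on, so the path is blocked at H.
Path 5: A ← H → C ← D
  H is a fork here and H is conditioned on, so the path is blocked at H.
Since every path is blocked, d-separation holds.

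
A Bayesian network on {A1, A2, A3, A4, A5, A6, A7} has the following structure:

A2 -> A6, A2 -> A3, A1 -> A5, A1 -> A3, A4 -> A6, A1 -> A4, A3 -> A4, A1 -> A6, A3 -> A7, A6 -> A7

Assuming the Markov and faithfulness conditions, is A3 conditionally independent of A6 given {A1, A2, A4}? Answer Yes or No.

6 paths connect A3 and A6; each must be blocked for d-separation to hold:
Path 1: A3 ← A1 → A4 → A6
  A1 is a fork here and A1 is conditioned on, so the path is blocked at A1.
Path 2: A3 ← A1 → A6
  A1 is a fork here and A1 is conditioned on, so the path is blocked at A1.
Path 3: A3 → A4 ← A1 → A6
  A1 is a fork here and A1 is conditioned on, so the path is blocked at A1.
Path 4: A3 → A4 → A6
  A4 is a chain here and A4 is conditioned on, so the path is blocked at A4.
Path 5: A3 → A7 ← A6
  A7 is a collider here and neither A7 nor any of its descendants is conditioned on, so the collider stays closed — the path is blocked at A7.
Path 6: A3 ← A2 → A6
  A2 is a fork here and A2 is conditioned on, so the path is blocked at A2.
Every path is blocked, so A3 and A6 are d-separated given {A1, A2, A4}.

Yes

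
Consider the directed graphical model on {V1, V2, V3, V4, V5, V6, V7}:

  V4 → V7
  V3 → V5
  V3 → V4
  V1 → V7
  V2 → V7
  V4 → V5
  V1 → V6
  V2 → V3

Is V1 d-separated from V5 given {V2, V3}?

Yes

Enumerating the 4 paths from V1 to V5 and testing each for blocking by {V2, V3}:
Path 1: V1 → V7 ← V4 → V5
  V7 is a collider here and neither V7 nor any of its descendants is conditioned on, so the collider stays closed — the path is blocked at V7.
Path 2: V1 → V7 ← V4 ← V3 → V5
  V7 is a collider here and neither V7 nor any of its descendants is conditioned on, so the collider stays closed — the path is blocked at V7.
Path 3: V1 → V7 ← V2 → V3 → V4 → V5
  V7 is a collider here and neither V7 nor any of its descendants is conditioned on, so the collider stays closed — the path is blocked at V7.
Path 4: V1 → V7 ← V2 → V3 → V5
  V7 is a collider here and neither V7 nor any of its descendants is conditioned on, so the collider stays closed — the path is blocked at V7.
Every path is blocked, so V1 and V5 are d-separated given {V2, V3}.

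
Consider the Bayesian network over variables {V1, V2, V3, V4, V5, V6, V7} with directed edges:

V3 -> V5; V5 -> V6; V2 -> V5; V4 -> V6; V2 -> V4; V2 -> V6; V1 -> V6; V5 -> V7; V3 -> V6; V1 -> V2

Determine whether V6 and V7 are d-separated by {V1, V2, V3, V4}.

No

Enumerating the 5 paths from V6 to V7 and testing each for blocking by {V1, V2, V3, V4}:
  1. V6 ← V2 → V5 → V7 — V2:fork[blocks]; V5:chain[open] ⇒ blocked
  2. V6 ← V3 → V5 → V7 — V3:fork[blocks]; V5:chain[open] ⇒ blocked
  3. V6 ← V5 → V7 — V5:fork[open] ⇒ active
  4. V6 ← V1 → V2 → V5 → V7 — V1:fork[blocks]; V2:chain[blocks]; V5:chain[open] ⇒ blocked
  5. V6 ← V4 ← V2 → V5 → V7 — V4:chain[blocks]; V2:fork[blocks]; V5:chain[open] ⇒ blocked
Because an active path exists, V6 and V7 are not d-separated.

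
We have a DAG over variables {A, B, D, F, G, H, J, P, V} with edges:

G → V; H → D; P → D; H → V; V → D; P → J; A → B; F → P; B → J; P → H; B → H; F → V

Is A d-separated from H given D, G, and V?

No

Enumerating the 6 paths from A to H and testing each for blocking by {D, G, V}:
  1. A → B → J ← P → D ← V ← H — B:chain[open]; J:collider[blocks]; P:fork[open]; D:collider[open]; V:chain[blocks] ⇒ blocked
  2. A → B → J ← P → D ← H — B:chain[open]; J:collider[blocks]; P:fork[open]; D:collider[open] ⇒ blocked
  3. A → B → J ← P ← F → V → D ← H — B:chain[open]; J:collider[blocks]; P:chain[open]; F:fork[open]; V:chain[blocks]; D:collider[open] ⇒ blocked
  4. A → B → J ← P ← F → V ← H — B:chain[open]; J:collider[blocks]; P:chain[open]; F:fork[open]; V:collider[open] ⇒ blocked
  5. A → B → J ← P → H — B:chain[open]; J:collider[blocks]; P:fork[open] ⇒ blocked
  6. A → B → H — B:chain[open] ⇒ active
Because an active path exists, A and H are not d-separated.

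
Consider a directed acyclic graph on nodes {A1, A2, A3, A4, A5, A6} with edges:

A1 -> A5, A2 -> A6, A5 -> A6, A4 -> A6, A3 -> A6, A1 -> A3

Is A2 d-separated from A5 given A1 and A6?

No

Enumerating the 2 paths from A2 to A5 and testing each for blocking by {A1, A6}:
Path 1: A2 → A6 ← A5
  A6 is a collider and A6 is conditioned on, which opens it — no node blocks this path, so it is active.
Path 2: A2 → A6 ← A3 ← A1 → A5
  A1 is a fork here and A1 is conditioned on, so the path is blocked at A1.
Because an active path exists, A2 and A5 are not d-separated.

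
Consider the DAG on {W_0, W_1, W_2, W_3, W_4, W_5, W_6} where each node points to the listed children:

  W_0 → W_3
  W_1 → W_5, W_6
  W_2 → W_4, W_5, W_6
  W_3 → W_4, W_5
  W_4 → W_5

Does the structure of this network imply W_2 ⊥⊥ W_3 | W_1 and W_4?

No

We examine all 6 paths between W_2 and W_3:
  1. W_2 → W_5 ← W_4 ← W_3 — W_5:collider[blocks]; W_4:chain[blocks] ⇒ blocked
  2. W_2 → W_5 ← W_3 — W_5:collider[blocks] ⇒ blocked
  3. W_2 → W_4 → W_5 ← W_3 — W_4:chain[blocks]; W_5:collider[blocks] ⇒ blocked
  4. W_2 → W_4 ← W_3 — W_4:collider[open] ⇒ active
  5. W_2 → W_6 ← W_1 → W_5 ← W_4 ← W_3 — W_6:collider[blocks]; W_1:fork[blocks]; W_5:collider[blocks]; W_4:chain[blocks] ⇒ blocked
  6. W_2 → W_6 ← W_1 → W_5 ← W_3 — W_6:collider[blocks]; W_1:fork[blocks]; W_5:collider[blocks] ⇒ blocked
Because an active path exists, W_2 and W_3 are not d-separated.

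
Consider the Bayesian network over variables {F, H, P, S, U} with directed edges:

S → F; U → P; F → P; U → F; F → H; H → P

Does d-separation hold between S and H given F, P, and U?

Yes — S and H are d-separated given {F, P, U}.

Enumerating the 3 paths from S to H and testing each for blocking by {F, P, U}:
Path 1: S → F → H
  F is a chain here and F is conditioned on, so the path is blocked at F.
Path 2: S → F → P ← H
  F is a chain here and F is conditioned on, so the path is blocked at F.
Path 3: S → F ← U → P ← H
  U is a fork here and U is conditioned on, so the path is blocked at U.
Every path is blocked, so S and H are d-separated given {F, P, U}.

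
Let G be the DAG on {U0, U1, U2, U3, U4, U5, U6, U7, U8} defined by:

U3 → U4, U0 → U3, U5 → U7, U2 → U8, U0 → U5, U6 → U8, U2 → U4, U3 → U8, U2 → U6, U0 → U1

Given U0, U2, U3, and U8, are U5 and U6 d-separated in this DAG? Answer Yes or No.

4 paths connect U5 and U6; each must be blocked for d-separation to hold:
  1. U5 ← U0 → U3 → U8 ← U2 → U6 — U0:fork[blocks]; U3:chain[blocks]; U8:collider[open]; U2:fork[blocks] ⇒ blocked
  2. U5 ← U0 → U3 → U8 ← U6 — U0:fork[blocks]; U3:chain[blocks]; U8:collider[open] ⇒ blocked
  3. U5 ← U0 → U3 → U4 ← U2 → U8 ← U6 — U0:fork[blocks]; U3:chain[blocks]; U4:collider[blocks]; U2:fork[blocks]; U8:collider[open] ⇒ blocked
  4. U5 ← U0 → U3 → U4 ← U2 → U6 — U0:fork[blocks]; U3:chain[blocks]; U4:collider[blocks]; U2:fork[blocks] ⇒ blocked
Since every path is blocked, d-separation holds.

Yes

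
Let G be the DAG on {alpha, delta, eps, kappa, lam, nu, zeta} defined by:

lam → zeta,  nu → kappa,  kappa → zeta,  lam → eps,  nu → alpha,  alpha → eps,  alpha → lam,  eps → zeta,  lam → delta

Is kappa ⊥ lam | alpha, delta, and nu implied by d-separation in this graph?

Enumerating the 6 paths from kappa to lam and testing each for blocking by {alpha, delta, nu}:
  1. kappa ← nu → alpha → lam — nu:fork[blocks]; alpha:chain[blocks] ⇒ blocked
  2. kappa ← nu → alpha → eps ← lam — nu:fork[blocks]; alpha:chain[blocks]; eps:collider[blocks] ⇒ blocked
  3. kappa ← nu → alpha → eps → zeta ← lam — nu:fork[blocks]; alpha:chain[blocks]; eps:chain[open]; zeta:collider[blocks] ⇒ blocked
  4. kappa → zeta ← lam — zeta:collider[blocks] ⇒ blocked
  5. kappa → zeta ← eps ← lam — zeta:collider[blocks]; eps:chain[open] ⇒ blocked
  6. kappa → zeta ← eps ← alpha → lam — zeta:collider[blocks]; eps:chain[open]; alpha:fork[blocks] ⇒ blocked
All paths are blocked; kappa ⊥ lam | {alpha, delta, nu} holds.

Yes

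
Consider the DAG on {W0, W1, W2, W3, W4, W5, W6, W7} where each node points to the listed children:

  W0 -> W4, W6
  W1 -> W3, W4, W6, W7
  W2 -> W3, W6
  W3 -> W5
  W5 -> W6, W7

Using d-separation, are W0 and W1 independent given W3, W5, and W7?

There are 6 undirected paths between W0 and W1; checking each against the conditioning set {W3, W5, W7}:
Path 1: W0 → W6 ← W1
  W6 is a collider here and neither W6 nor any of its descendants is conditioned on, so the collider stays closed — the path is blocked at W6.
Path 2: W0 → W6 ← W5 → W7 ← W1
  W6 is a collider here and neither W6 nor any of its descendants is conditioned on, so the collider stays closed — the path is blocked at W6.
Path 3: W0 → W6 ← W5 ← W3 ← W1
  W6 is a collider here and neither W6 nor any of its descendants is conditioned on, so the collider stays closed — the path is blocked at W6.
Path 4: W0 → W6 ← W2 → W3 ← W1
  W6 is a collider here and neither W6 nor any of its descendants is conditioned on, so the collider stays closed — the path is blocked at W6.
Path 5: W0 → W6 ← W2 → W3 → W5 → W7 ← W1
  W6 is a collider here and neither W6 nor any of its descendants is conditioned on, so the collider stays closed — the path is blocked at W6.
Path 6: W0 → W4 ← W1
  W4 is a collider here and neither W4 nor any of its descendants is conditioned on, so the collider stays closed — the path is blocked at W4.
All paths are blocked; W0 ⊥ W1 | {W3, W5, W7} holds.

Yes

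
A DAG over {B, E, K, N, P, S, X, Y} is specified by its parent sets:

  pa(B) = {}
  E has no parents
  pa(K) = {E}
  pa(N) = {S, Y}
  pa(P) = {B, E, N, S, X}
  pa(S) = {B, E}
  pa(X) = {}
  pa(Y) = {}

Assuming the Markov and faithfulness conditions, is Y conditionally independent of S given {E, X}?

Yes

We examine all 4 paths between Y and S:
Path 1: Y → N → P ← E → S
  P is a collider here and neither P nor any of its descendants is conditioned on, so the collider stays closed — the path is blocked at P.
Path 2: Y → N → P ← B → S
  P is a collider here and neither P nor any of its descendants is conditioned on, so the collider stays closed — the path is blocked at P.
Path 3: Y → N → P ← S
  P is a collider here and neither P nor any of its descendants is conditioned on, so the collider stays closed — the path is blocked at P.
Path 4: Y → N ← S
  N is a collider here and neither N nor any of its descendants is conditioned on, so the collider stays closed — the path is blocked at N.
All paths are blocked; Y ⊥ S | {E, X} holds.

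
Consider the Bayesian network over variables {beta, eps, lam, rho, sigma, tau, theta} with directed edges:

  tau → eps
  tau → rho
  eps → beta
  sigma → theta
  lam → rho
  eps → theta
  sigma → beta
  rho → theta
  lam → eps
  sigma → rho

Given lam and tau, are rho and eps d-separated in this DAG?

6 paths connect rho and eps; each must be blocked for d-separation to hold:
Path 1: rho ← tau → eps
  tau is a fork here and tau is conditioned on, so the path is blocked at tau.
Path 2: rho ← sigma → beta ← eps
  beta is a collider here and neither beta nor any of its descendants is conditioned on, so the collider stays closed — the path is blocked at beta.
Path 3: rho ← sigma → theta ← eps
  theta is a collider here and neither theta nor any of its descendants is conditioned on, so the collider stays closed — the path is blocked at theta.
Path 4: rho ← lam → eps
  lam is a fork here and lam is conditioned on, so the path is blocked at lam.
Path 5: rho → theta ← eps
  theta is a collider here and neither theta nor any of its descendants is conditioned on, so the collider stays closed — the path is blocked at theta.
Path 6: rho → theta ← sigma → beta ← eps
  theta is a collider here and neither theta nor any of its descendants is conditioned on, so the collider stays closed — the path is blocked at theta.
Since every path is blocked, d-separation holds.

Yes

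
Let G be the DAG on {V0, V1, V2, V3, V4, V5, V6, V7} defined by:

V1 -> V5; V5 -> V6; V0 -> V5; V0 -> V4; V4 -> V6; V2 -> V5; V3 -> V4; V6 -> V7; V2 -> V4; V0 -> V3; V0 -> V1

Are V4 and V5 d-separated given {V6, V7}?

No

Enumerating the 6 paths from V4 to V5 and testing each for blocking by {V6, V7}:
Path 1: V4 ← V0 → V5
  V0 is a fork and V0 is not conditioned on — no node blocks this path, so it is active.
Path 2: V4 ← V0 → V1 → V5
  V0 is a fork and V0 is not conditioned on; V1 is a chain and V1 is not conditioned on — no node blocks this path, so it is active.
Path 3: V4 ← V3 ← V0 → V5
  V3 is a chain and V3 is not conditioned on; V0 is a fork and V0 is not conditioned on — no node blocks this path, so it is active.
Path 4: V4 ← V3 ← V0 → V1 → V5
  V3 is a chain and V3 is not conditioned on; V0 is a fork and V0 is not conditioned on; V1 is a chain and V1 is not conditioned on — no node blocks this path, so it is active.
Path 5: V4 → V6 ← V5
  V6 is a collider and V6 is conditioned on, which opens it — no node blocks this path, so it is active.
Path 6: V4 ← V2 → V5
  V2 is a fork and V2 is not conditioned on — no node blocks this path, so it is active.
Because an active path exists, V4 and V5 are not d-separated.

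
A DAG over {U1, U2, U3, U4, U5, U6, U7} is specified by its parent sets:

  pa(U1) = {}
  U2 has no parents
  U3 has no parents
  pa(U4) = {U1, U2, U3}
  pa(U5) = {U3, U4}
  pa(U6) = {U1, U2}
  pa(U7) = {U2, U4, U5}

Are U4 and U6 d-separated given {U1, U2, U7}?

5 paths connect U4 and U6; each must be blocked for d-separation to hold:
Path 1: U4 ← U1 → U6
  U1 is a fork here and U1 is conditioned on, so the path is blocked at U1.
Path 2: U4 ← U2 → U6
  U2 is a fork here and U2 is conditioned on, so the path is blocked at U2.
Path 3: U4 → U5 → U7 ← U2 → U6
  U2 is a fork here and U2 is conditioned on, so the path is blocked at U2.
Path 4: U4 → U7 ← U2 → U6
  U2 is a fork here and U2 is conditioned on, so the path is blocked at U2.
Path 5: U4 ← U3 → U5 → U7 ← U2 → U6
  U2 is a fork here and U2 is conditioned on, so the path is blocked at U2.
All paths are blocked; U4 ⊥ U6 | {U1, U2, U7} holds.

Yes — U4 and U6 are d-separated given {U1, U2, U7}.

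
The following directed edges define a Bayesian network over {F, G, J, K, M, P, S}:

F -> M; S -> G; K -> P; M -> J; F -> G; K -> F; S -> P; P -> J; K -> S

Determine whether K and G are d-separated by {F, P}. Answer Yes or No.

We examine all 6 paths between K and G:
  1. K → F → M → J ← P ← S → G — F:chain[blocks]; M:chain[open]; J:collider[blocks]; P:chain[blocks]; S:fork[open] ⇒ blocked
  2. K → F → G — F:chain[blocks] ⇒ blocked
  3. K → P → J ← M ← F → G — P:chain[blocks]; J:collider[blocks]; M:chain[open]; F:fork[blocks] ⇒ blocked
  4. K → P ← S → G — P:collider[open]; S:fork[open] ⇒ active
  5. K → S → P → J ← M ← F → G — S:chain[open]; P:chain[blocks]; J:collider[blocks]; M:chain[open]; F:fork[blocks] ⇒ blocked
  6. K → S → G — S:chain[open] ⇒ active
Because an active path exists, K and G are not d-separated.

No — K and G are not d-separated given {F, P}.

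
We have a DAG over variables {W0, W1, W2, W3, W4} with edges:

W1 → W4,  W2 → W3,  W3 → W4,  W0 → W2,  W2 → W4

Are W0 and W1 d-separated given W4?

No

2 paths connect W0 and W1; each must be blocked for d-separation to hold:
Path 1: W0 → W2 → W4 ← W1
  W2 is a chain and W2 is not conditioned on; W4 is a collider and W4 is conditioned on, which opens it — no node blocks this path, so it is active.
Path 2: W0 → W2 → W3 → W4 ← W1
  W2 is a chain and W2 is not conditioned on; W3 is a chain and W3 is not conditioned on; W4 is a collider and W4 is conditioned on, which opens it — no node blocks this path, so it is active.
Since the path W0 → W2 → W4 ← W1 is active, W0 and W1 are not d-separated given {W4}.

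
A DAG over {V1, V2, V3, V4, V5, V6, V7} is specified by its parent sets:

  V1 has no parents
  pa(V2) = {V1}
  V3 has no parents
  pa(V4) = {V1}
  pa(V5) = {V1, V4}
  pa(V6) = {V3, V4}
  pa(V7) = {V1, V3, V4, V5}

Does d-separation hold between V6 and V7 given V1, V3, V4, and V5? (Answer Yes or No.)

There are 6 undirected paths between V6 and V7; checking each against the conditioning set {V1, V3, V4, V5}:
Path 1: V6 ← V3 → V7
  V3 is a fork here and V3 is conditioned on, so the path is blocked at V3.
Path 2: V6 ← V4 → V7
  V4 is a fork here and V4 is conditioned on, so the path is blocked at V4.
Path 3: V6 ← V4 → V5 → V7
  V4 is a fork here and V4 is conditioned on, so the path is blocked at V4.
Path 4: V6 ← V4 → V5 ← V1 → V7
  V4 is a fork here and V4 is conditioned on, so the path is blocked at V4.
Path 5: V6 ← V4 ← V1 → V7
  V4 is a chain here and V4 is conditioned on, so the path is blocked at V4.
Path 6: V6 ← V4 ← V1 → V5 → V7
  V4 is a chain here and V4 is conditioned on, so the path is blocked at V4.
Since every path is blocked, d-separation holds.

Yes — V6 and V7 are d-separated given {V1, V3, V4, V5}.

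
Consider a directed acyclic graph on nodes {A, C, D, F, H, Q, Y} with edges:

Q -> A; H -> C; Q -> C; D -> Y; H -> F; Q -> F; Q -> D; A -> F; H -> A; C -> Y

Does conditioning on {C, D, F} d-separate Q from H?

There are 6 undirected paths between Q and H; checking each against the conditioning set {C, D, F}:
Path 1: Q → A ← H
  A is a collider and its descendant F is conditioned on, which opens it — no node blocks this path, so it is active.
Path 2: Q → A → F ← H
  A is a chain and A is not conditioned on; F is a collider and F is conditioned on, which opens it — no node blocks this path, so it is active.
Path 3: Q → D → Y ← C ← H
  D is a chain here and D is conditioned on, so the path is blocked at D.
Path 4: Q → F ← H
  F is a collider and F is conditioned on, which opens it — no node blocks this path, so it is active.
Path 5: Q → F ← A ← H
  F is a collider and F is conditioned on, which opens it; A is a chain and A is not conditioned on — no node blocks this path, so it is active.
Path 6: Q → C ← H
  C is a collider and C is conditioned on, which opens it — no node blocks this path, so it is active.
Since the path Q → A ← H is active, Q and H are not d-separated given {C, D, F}.

No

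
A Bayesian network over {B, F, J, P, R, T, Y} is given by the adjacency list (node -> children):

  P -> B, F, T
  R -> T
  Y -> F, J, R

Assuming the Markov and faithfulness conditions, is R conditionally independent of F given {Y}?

2 paths connect R and F; each must be blocked for d-separation to hold:
  1. R → T ← P → F — T:collider[blocks]; P:fork[open] ⇒ blocked
  2. R ← Y → F — Y:fork[blocks] ⇒ blocked
All paths are blocked; R ⊥ F | {Y} holds.

Yes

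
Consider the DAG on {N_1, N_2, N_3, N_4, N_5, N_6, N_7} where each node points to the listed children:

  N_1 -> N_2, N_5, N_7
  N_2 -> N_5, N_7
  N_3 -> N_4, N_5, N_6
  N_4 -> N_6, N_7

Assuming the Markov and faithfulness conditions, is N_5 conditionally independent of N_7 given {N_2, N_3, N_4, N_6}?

We examine all 6 paths between N_5 and N_7:
Path 1: N_5 ← N_3 → N_6 ← N_4 → N_7
  N_3 is a fork here and N_3 is conditioned on, so the path is blocked at N_3.
Path 2: N_5 ← N_3 → N_4 → N_7
  N_3 is a fork here and N_3 is conditioned on, so the path is blocked at N_3.
Path 3: N_5 ← N_1 → N_7
  N_1 is a fork and N_1 is not conditioned on — no node blocks this path, so it is active.
Path 4: N_5 ← N_1 → N_2 → N_7
  N_2 is a chain here and N_2 is conditioned on, so the path is blocked at N_2.
Path 5: N_5 ← N_2 → N_7
  N_2 is a fork here and N_2 is conditioned on, so the path is blocked at N_2.
Path 6: N_5 ← N_2 ← N_1 → N_7
  N_2 is a chain here and N_2 is conditioned on, so the path is blocked at N_2.
Since the path N_5 ← N_1 → N_7 is active, N_5 and N_7 are not d-separated given {N_2, N_3, N_4, N_6}.

No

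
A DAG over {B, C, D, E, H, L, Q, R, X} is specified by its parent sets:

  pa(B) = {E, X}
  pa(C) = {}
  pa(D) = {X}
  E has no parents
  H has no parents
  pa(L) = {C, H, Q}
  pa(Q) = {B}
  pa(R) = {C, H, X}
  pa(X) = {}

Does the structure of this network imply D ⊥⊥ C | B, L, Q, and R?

No

Enumerating the 4 paths from D to C and testing each for blocking by {B, L, Q, R}:
Path 1: D ← X → B → Q → L ← C
  B is a chain here and B is conditioned on, so the path is blocked at B.
Path 2: D ← X → B → Q → L ← H → R ← C
  B is a chain here and B is conditioned on, so the path is blocked at B.
Path 3: D ← X → R ← C
  X is a fork and X is not conditioned on; R is a collider and R is conditioned on, which opens it — no node blocks this path, so it is active.
Path 4: D ← X → R ← H → L ← C
  X is a fork and X is not conditioned on; R is a collider and R is conditioned on, which opens it; H is a fork and H is not conditioned on; L is a collider and L is conditioned on, which opens it — no node blocks this path, so it is active.
Because an active path exists, D and C are not d-separated.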